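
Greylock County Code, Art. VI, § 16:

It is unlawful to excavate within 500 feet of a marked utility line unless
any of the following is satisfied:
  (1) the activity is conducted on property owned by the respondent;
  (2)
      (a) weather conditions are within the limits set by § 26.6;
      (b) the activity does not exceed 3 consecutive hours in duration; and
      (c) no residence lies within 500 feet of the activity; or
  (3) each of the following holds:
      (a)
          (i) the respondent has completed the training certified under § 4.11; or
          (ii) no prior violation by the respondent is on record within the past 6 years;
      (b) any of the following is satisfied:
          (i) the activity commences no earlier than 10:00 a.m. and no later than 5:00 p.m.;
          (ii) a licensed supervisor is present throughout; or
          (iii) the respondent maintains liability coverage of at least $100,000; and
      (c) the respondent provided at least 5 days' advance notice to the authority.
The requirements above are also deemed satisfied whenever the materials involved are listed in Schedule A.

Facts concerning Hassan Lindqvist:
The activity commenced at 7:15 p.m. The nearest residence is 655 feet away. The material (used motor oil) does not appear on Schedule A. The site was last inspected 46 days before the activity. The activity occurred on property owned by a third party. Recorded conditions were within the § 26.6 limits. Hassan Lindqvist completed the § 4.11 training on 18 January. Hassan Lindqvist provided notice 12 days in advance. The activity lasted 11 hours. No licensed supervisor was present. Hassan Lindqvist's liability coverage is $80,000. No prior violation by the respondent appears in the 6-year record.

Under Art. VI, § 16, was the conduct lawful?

(1) own property — not satisfied.
(a) weather ok — holds.
(b) ≤ 3 hrs duration — fails.
(c) no residence in 500 ft — satisfied.
(2): T AND F AND T → false.
(i) training certified — holds.
(ii) no prior violation — met.
So (a) is satisfied (T OR T).
(i) start within hours — not met.
(ii) supervisor present — not met.
(iii) coverage ≥ $100,000 — not satisfied.
So (b) is not satisfied (F OR F OR F).
(c) ≥5 days' notice — holds.
(3): T AND F AND T → false.
Overall = F OR F OR F = false.
Exception (Schedule A material) — not satisfied.
Result: main false OR exception false → false.

No — unlawful.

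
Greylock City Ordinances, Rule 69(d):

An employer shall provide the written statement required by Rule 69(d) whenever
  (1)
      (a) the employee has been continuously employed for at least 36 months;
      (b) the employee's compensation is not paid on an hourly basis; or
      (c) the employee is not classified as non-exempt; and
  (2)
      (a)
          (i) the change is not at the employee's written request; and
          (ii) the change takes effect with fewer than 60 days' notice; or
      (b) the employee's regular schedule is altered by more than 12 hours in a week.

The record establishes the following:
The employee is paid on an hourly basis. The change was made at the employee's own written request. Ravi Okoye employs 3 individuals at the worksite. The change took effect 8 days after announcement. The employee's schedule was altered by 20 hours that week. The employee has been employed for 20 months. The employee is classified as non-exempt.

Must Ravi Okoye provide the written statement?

No — not required.

(a) tenure ≥ 36 mo. — not satisfied.
(b) not (hourly-paid) — not satisfied.
(c) not (non-exempt) — not satisfied.
(1): F OR F OR F → false.
(i) not employee-requested — not met.
(ii) < 60 days' notice — satisfied.
(a): F AND T → false.
(b) schedule shift > 12h — holds.
So (2) is satisfied (F OR T).
So Overall is not satisfied (F AND T).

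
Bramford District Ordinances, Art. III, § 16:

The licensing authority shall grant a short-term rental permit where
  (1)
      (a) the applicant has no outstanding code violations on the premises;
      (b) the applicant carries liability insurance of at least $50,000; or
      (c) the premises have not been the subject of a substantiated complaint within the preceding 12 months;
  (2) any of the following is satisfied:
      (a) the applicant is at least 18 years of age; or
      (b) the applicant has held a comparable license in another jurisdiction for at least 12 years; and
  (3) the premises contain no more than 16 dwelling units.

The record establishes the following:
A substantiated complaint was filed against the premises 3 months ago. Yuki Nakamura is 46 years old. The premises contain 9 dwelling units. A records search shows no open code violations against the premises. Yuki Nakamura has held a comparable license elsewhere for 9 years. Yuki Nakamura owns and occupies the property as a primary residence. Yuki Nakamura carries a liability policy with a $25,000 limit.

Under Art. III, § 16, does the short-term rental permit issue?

Yes — granted.

(a) no code violations — met.
(b) insurance ≥ $50,000 — not met.
(c) no complaint in 12 mo. — not met.
(1): T OR F OR F → true.
(a) age ≥ 18 — met.
(b) prior license ≥ 12 yr — not met.
(2): T OR F → true.
(3) ≤ 16 units — satisfied.
Overall: T AND T AND T → true.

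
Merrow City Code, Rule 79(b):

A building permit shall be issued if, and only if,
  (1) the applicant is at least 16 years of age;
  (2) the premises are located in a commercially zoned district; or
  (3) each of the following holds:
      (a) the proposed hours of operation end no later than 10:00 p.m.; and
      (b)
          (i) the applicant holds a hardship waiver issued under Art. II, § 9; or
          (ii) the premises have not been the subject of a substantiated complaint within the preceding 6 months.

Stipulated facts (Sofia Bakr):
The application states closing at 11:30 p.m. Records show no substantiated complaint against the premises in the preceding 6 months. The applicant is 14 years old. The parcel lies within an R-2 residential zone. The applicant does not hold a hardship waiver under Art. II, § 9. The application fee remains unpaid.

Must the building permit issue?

(1) age ≥ 16 — not met.
(2) commercially zoned — not met.
(a) closes by 10 p.m. — not satisfied.
(i) hardship waiver — not satisfied.
(ii) no complaint in 6 mo. — holds.
(b) = F OR T = true.
So (3) is not satisfied (F AND T).
So Overall is not satisfied (F OR F OR F).

No — denied.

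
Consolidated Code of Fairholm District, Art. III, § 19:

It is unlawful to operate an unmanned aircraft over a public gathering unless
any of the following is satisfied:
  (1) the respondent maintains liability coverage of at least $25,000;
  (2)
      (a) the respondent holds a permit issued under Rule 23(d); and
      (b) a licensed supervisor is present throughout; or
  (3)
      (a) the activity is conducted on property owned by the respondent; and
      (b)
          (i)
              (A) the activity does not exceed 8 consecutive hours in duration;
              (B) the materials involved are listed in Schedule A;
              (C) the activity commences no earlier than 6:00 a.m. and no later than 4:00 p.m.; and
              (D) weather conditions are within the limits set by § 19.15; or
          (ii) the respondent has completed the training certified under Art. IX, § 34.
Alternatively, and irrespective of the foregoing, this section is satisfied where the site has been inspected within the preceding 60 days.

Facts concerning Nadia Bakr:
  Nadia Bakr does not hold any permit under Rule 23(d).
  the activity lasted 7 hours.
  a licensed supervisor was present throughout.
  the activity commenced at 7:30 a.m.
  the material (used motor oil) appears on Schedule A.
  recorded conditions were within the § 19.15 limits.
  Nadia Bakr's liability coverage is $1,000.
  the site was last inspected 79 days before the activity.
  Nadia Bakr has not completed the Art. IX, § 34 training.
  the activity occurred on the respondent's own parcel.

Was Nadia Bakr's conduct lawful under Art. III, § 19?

(1) coverage ≥ $25,000 — not satisfied.
(a) holds permit — not met.
(b) supervisor present — satisfied.
So (2) is not satisfied (F AND T).
(a) own property — met.
(A) ≤ 8 hrs duration — holds.
(B) Schedule A material — holds.
(C) start within hours — met.
(D) weather ok — met.
(i): T AND T AND T AND T → true.
(ii) training certified — fails.
So (b) is satisfied (T OR F).
(3) = T AND T = true.
Overall: F OR F OR T → true.
Exception (site inspected) — not satisfied.
Result: main true OR exception false → true.

Yes — lawful.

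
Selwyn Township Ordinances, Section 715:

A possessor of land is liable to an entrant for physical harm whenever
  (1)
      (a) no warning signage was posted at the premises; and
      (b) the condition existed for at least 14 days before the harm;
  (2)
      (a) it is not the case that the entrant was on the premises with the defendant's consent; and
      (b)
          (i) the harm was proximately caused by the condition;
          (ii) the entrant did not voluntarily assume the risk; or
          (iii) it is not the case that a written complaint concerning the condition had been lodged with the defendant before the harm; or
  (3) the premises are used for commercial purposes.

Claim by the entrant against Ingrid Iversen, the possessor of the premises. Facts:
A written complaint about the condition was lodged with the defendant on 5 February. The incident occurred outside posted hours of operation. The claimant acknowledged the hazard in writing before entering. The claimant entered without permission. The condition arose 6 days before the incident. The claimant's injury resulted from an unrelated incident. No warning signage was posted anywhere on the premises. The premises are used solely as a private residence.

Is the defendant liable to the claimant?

(a) no signage posted — met.
(b) condition ≥14 days old — not satisfied.
(1): T AND F → false.
(a) not (consent to enter) — met.
(i) proximate cause — not satisfied.
(ii) no assumed risk — not met.
(iii) not (complaint lodged) — not satisfied.
(b): F OR F OR F → false.
So (2) is not satisfied (T AND F).
(3) commercial use — not met.
Overall: F OR F OR F → false.

No — not liable.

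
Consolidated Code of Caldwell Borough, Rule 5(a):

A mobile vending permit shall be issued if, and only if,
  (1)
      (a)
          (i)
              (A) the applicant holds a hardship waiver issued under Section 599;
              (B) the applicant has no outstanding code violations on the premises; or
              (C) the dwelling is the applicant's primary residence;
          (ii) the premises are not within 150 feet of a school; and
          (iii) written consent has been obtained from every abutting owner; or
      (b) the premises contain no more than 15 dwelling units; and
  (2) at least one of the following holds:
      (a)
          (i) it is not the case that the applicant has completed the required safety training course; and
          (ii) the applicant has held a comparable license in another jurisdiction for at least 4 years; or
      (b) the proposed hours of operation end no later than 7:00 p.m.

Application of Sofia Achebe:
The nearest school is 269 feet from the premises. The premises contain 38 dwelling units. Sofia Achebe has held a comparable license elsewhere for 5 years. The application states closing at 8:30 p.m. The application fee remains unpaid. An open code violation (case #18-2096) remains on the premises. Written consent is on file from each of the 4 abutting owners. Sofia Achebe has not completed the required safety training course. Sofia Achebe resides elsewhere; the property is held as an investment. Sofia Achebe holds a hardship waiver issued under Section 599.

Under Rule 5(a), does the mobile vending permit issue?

Yes — granted.

(A) hardship waiver — satisfied.
(B) no code violations — fails.
(C) primary residence — fails.
So (i) is satisfied (T OR F OR F).
(ii) ≥150 ft from school — met.
(iii) all abutters consent — holds.
(a) = T AND T AND T = true.
(b) ≤ 15 units — fails.
(1) = T OR F = true.
(i) not (safety training) — met.
(ii) prior license ≥ 4 yr — satisfied.
So (a) is satisfied (T AND T).
(b) closes by 7 p.m. — not met.
(2): T OR F → true.
Overall = T AND T = true.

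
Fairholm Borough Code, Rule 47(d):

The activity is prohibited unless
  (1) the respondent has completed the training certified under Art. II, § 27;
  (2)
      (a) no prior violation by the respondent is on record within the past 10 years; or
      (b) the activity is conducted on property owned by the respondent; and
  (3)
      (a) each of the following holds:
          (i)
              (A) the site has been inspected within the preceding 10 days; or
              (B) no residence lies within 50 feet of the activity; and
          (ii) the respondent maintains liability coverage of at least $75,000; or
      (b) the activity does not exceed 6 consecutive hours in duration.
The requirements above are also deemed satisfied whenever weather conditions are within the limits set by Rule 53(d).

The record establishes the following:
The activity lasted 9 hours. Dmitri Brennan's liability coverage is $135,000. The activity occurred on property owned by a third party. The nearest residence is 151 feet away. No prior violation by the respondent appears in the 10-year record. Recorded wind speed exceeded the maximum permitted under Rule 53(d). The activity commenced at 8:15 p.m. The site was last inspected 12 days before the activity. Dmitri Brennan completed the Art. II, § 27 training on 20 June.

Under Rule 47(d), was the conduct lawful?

Yes — lawful.

(1) training certified — met.
(a) no prior violation — met.
(b) own property — not met.
So (2) is satisfied (T OR F).
(A) site inspected — not satisfied.
(B) no residence in 50 ft — holds.
(i): F OR T → true.
(ii) coverage ≥ $75,000 — satisfied.
(a): T AND T → true.
(b) ≤ 6 hrs duration — not met.
(3): T OR F → true.
Overall: T AND T AND T → true.
Exception (weather ok) — not satisfied.
Result: main true OR exception false → true.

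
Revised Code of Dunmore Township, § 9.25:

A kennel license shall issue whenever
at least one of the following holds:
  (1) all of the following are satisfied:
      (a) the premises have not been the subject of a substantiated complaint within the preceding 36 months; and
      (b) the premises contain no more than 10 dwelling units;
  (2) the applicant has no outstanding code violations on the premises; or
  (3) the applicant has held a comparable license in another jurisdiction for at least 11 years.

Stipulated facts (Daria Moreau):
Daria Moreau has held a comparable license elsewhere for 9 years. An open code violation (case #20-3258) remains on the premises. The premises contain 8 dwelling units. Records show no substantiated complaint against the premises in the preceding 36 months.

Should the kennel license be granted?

Yes — granted.

(a) no complaint in 36 mo. — holds.
(b) ≤ 10 units — holds.
(1): T AND T → true.
(2) no code violations — fails.
(3) prior license ≥ 11 yr — not met.
Overall = T OR F OR F = true.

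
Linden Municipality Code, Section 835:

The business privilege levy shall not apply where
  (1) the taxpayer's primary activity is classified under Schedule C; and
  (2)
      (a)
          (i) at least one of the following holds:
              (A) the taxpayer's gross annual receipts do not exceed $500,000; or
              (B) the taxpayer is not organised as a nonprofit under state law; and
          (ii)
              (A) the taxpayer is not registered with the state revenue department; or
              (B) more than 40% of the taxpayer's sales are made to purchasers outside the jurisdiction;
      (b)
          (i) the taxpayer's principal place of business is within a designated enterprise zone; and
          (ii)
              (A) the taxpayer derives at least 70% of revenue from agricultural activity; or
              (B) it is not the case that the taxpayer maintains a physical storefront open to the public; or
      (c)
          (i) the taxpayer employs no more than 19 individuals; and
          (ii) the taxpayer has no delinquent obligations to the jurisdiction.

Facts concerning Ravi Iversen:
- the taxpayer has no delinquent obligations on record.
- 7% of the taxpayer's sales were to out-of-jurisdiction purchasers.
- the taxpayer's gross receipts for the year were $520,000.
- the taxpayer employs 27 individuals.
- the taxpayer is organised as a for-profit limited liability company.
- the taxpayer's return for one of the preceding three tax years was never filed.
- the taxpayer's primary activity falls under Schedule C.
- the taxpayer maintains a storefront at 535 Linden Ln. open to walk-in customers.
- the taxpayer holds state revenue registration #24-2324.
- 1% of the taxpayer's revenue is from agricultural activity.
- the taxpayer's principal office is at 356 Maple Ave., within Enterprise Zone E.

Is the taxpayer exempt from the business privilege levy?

(1) Schedule C activity — met.
(A) receipts ≤ $500,000 — not met.
(B) not (nonprofit) — satisfied.
(i) = F OR T = true.
(A) not (state-registered) — fails.
(B) >40% out-of-jur. sales — not satisfied.
(ii) = F OR F = false.
(a): T AND F → false.
(i) in enterprise zone — satisfied.
(A) ≥70% agricultural — not met.
(B) not (has storefront) — not met.
(ii): F OR F → false.
So (b) is not satisfied (T AND F).
(i) ≤ 19 employees — fails.
(ii) no delinquency — met.
(c) = F AND T = false.
So (2) is not satisfied (F OR F OR F).
So Overall is not satisfied (T AND F).

No — not exempt.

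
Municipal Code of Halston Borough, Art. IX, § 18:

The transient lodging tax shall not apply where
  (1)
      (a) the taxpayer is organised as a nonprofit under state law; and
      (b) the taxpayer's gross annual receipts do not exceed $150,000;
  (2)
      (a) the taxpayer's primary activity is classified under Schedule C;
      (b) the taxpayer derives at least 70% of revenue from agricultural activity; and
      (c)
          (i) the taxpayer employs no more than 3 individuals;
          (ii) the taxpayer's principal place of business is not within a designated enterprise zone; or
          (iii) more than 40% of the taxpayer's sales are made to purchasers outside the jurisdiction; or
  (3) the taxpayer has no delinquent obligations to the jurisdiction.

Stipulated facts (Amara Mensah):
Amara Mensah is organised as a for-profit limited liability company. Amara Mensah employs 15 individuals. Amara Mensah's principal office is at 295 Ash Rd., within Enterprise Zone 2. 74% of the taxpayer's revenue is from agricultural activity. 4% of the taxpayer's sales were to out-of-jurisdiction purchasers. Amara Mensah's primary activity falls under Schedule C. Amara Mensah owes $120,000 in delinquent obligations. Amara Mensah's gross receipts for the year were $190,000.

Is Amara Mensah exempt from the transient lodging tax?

No — not exempt.

(a) nonprofit — fails.
(b) receipts ≤ $150,000 — not met.
(1) = F AND F = false.
(a) Schedule C activity — met.
(b) ≥70% agricultural — holds.
(i) ≤ 3 employees — not met.
(ii) not (in enterprise zone) — fails.
(iii) >40% out-of-jur. sales — fails.
(c) = F OR F OR F = false.
(2) = T AND T AND F = false.
(3) no delinquency — fails.
Overall: F OR F OR F → false.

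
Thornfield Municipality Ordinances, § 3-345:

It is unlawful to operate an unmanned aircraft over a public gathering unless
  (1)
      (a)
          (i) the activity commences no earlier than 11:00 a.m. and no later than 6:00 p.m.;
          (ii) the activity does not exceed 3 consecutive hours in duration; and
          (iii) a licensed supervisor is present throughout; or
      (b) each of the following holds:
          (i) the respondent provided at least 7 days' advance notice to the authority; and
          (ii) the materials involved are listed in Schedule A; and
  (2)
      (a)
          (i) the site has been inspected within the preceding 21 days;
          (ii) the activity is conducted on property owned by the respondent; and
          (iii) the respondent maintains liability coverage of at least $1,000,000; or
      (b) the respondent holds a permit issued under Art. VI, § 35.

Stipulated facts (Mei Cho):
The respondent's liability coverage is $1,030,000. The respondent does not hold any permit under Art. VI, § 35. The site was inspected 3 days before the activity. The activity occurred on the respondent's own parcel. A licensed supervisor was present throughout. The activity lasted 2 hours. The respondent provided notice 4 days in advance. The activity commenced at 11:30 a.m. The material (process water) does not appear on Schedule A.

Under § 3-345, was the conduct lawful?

Yes — lawful.

(i) start within hours — satisfied.
(ii) ≤ 3 hrs duration — met.
(iii) supervisor present — satisfied.
(a) = T AND T AND T = true.
(i) ≥7 days' notice — fails.
(ii) Schedule A material — fails.
(b) = F AND F = false.
So (1) is satisfied (T OR F).
(i) site inspected — holds.
(ii) own property — satisfied.
(iii) coverage ≥ $1,000,000 — met.
(a) = T AND T AND T = true.
(b) holds permit — not met.
(2) = T OR F = true.
Overall = T AND T = true.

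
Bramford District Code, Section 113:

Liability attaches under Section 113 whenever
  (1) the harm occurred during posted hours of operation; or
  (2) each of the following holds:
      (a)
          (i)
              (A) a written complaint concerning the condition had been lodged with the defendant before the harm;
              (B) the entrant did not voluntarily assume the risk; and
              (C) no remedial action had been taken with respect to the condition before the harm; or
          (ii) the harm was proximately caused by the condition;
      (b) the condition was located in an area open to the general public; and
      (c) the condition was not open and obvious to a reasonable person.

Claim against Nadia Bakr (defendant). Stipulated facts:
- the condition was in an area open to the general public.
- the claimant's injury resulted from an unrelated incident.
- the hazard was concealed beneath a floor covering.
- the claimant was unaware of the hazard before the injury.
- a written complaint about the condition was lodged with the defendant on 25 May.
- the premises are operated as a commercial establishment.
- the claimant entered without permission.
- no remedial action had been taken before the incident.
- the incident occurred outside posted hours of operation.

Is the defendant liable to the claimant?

(1) during posted hours — fails.
(A) complaint lodged — satisfied.
(B) no assumed risk — met.
(C) no remedial action — satisfied.
(i): T AND T AND T → true.
(ii) proximate cause — fails.
(a) = T OR F = true.
(b) public area — holds.
(c) not open/obvious — met.
So (2) is satisfied (T AND T AND T).
Overall = F OR T = true.

Yes — liable.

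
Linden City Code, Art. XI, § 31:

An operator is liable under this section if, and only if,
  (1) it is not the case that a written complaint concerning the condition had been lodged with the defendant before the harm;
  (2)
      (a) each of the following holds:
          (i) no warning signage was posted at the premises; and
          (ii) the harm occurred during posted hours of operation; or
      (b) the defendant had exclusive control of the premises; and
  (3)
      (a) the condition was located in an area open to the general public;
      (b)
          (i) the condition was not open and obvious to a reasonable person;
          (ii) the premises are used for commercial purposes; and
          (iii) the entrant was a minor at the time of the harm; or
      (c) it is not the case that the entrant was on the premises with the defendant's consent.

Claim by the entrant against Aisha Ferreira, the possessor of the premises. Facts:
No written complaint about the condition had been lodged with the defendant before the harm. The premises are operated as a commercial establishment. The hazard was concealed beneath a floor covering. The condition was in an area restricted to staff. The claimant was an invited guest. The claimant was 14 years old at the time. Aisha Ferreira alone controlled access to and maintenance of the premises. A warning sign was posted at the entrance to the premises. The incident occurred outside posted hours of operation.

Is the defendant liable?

(1) not (complaint lodged) — holds.
(i) no signage posted — not satisfied.
(ii) during posted hours — not satisfied.
(a): F AND F → false.
(b) exclusive control — holds.
So (2) is satisfied (F OR T).
(a) public area — fails.
(i) not open/obvious — met.
(ii) commercial use — holds.
(iii) entrant a minor — holds.
(b) = T AND T AND T = true.
(c) not (consent to enter) — not met.
So (3) is satisfied (F OR T OR F).
So Overall is satisfied (T AND T AND T).

Yes — liable.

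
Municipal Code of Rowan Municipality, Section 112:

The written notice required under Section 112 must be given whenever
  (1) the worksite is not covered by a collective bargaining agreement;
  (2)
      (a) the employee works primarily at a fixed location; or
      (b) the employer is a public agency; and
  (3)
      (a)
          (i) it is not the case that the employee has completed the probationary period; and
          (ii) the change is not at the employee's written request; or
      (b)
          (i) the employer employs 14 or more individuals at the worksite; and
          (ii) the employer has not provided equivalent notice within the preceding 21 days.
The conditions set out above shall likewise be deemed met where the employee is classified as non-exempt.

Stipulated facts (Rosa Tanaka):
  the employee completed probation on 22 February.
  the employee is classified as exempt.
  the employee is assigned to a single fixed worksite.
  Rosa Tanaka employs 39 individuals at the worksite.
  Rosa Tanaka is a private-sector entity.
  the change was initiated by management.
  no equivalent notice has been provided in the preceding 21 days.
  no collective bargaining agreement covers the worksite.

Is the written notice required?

(1) no CBA — holds.
(a) fixed location — holds.
(b) public agency — not met.
(2) = T OR F = true.
(i) not (past probation) — not met.
(ii) not employee-requested — satisfied.
So (a) is not satisfied (F AND T).
(i) ≥ 14 at site — satisfied.
(ii) no recent notice — satisfied.
(b) = T AND T = true.
(3) = F OR T = true.
So Overall is satisfied (T AND T AND T).
Exception (non-exempt) — not satisfied.
Result: main true OR exception false → true.

Yes — required.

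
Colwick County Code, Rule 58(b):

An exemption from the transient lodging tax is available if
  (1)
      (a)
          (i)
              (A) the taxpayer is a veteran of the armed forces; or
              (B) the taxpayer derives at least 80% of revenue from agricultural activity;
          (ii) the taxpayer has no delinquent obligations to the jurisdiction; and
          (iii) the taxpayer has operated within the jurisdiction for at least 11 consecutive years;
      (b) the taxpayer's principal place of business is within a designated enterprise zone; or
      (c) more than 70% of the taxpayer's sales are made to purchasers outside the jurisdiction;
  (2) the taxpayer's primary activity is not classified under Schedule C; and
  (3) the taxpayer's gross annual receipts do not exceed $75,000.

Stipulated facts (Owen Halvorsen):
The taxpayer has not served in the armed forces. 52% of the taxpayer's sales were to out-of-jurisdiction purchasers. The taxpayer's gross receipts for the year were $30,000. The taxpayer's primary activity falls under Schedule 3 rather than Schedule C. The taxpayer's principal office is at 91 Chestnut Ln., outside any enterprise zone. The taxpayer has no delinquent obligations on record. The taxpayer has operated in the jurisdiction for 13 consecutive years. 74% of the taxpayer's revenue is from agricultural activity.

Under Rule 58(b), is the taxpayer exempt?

No — not exempt.

(A) veteran — fails.
(B) ≥80% agricultural — not met.
(i) = F OR F = false.
(ii) no delinquency — holds.
(iii) ≥ 11 yrs in jurisdiction — holds.
So (a) is not satisfied (F AND T AND T).
(b) in enterprise zone — not met.
(c) >70% out-of-jur. sales — fails.
(1) = F OR F OR F = false.
(2) not (Schedule C activity) — holds.
(3) receipts ≤ $75,000 — met.
Overall: F AND T AND T → false.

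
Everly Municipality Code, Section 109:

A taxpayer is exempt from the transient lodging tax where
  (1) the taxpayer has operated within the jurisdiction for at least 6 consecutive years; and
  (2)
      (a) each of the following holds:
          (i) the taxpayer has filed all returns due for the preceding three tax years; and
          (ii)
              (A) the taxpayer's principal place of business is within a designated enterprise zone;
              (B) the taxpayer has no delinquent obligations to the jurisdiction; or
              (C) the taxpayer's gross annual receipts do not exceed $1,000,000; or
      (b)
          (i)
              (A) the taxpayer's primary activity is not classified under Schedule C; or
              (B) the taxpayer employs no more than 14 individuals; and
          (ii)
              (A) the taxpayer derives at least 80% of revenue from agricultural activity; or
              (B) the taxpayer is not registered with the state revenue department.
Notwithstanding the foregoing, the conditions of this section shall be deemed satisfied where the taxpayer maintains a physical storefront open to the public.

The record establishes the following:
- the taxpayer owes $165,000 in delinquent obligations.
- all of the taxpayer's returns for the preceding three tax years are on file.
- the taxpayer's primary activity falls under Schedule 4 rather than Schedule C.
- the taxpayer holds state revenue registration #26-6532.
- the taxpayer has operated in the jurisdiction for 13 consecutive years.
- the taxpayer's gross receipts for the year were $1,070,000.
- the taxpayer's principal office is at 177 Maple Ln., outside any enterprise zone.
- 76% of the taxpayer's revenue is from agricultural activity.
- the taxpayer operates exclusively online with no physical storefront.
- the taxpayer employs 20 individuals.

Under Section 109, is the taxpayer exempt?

(1) ≥ 6 yrs in jurisdiction — met.
(i) returns current — met.
(A) in enterprise zone — fails.
(B) no delinquency — fails.
(C) receipts ≤ $1,000,000 — not satisfied.
(ii): F OR F OR F → false.
(a): T AND F → false.
(A) not (Schedule C activity) — satisfied.
(B) ≤ 14 employees — not satisfied.
(i): T OR F → true.
(A) ≥80% agricultural — fails.
(B) not (state-registered) — fails.
(ii): F OR F → false.
(b) = T AND F = false.
So (2) is not satisfied (F OR F).
So Overall is not satisfied (T AND F).
Exception (has storefront) — not satisfied.
Result: main false OR exception false → false.

No — not exempt.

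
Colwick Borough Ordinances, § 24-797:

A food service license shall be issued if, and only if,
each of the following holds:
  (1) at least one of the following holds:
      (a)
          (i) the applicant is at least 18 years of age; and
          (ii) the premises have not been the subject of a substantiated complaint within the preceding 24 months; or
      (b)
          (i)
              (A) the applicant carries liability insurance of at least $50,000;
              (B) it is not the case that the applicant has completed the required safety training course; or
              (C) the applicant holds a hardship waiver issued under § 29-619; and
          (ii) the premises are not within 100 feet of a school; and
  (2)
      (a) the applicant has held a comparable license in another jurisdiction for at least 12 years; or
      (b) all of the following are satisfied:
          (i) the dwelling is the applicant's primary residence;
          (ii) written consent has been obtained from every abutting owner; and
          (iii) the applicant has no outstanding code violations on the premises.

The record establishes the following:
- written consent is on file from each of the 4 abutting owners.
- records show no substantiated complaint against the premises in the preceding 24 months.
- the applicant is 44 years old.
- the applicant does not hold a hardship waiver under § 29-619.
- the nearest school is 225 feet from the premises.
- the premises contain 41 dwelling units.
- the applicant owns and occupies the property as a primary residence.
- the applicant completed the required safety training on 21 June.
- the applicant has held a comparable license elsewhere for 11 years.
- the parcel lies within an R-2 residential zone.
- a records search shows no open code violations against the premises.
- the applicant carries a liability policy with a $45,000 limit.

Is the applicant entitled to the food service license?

Yes — granted.

(i) age ≥ 18 — met.
(ii) no complaint in 24 mo. — satisfied.
So (a) is satisfied (T AND T).
(A) insurance ≥ $50,000 — not met.
(B) not (safety training) — not satisfied.
(C) hardship waiver — fails.
So (i) is not satisfied (F OR F OR F).
(ii) ≥100 ft from school — holds.
So (b) is not satisfied (F AND T).
(1) = T OR F = true.
(a) prior license ≥ 12 yr — not satisfied.
(i) primary residence — holds.
(ii) all abutters consent — met.
(iii) no code violations — met.
(b): T AND T AND T → true.
So (2) is satisfied (F OR T).
So Overall is satisfied (T AND T).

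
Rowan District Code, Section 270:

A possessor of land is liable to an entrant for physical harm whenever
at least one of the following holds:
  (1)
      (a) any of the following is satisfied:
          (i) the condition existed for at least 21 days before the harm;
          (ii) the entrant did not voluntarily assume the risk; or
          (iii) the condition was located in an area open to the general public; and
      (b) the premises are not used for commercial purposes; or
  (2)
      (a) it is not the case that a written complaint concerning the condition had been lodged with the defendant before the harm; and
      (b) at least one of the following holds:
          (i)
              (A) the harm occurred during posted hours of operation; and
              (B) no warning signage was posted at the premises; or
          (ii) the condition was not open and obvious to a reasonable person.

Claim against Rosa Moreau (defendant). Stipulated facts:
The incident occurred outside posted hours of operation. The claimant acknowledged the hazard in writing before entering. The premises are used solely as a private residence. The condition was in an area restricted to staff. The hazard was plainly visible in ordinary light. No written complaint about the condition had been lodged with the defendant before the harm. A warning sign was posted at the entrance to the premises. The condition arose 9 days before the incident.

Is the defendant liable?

No — not liable.

(i) condition ≥21 days old — not satisfied.
(ii) no assumed risk — not satisfied.
(iii) public area — not met.
(a): F OR F OR F → false.
(b) not (commercial use) — met.
(1) = F AND T = false.
(a) not (complaint lodged) — satisfied.
(A) during posted hours — not satisfied.
(B) no signage posted — not satisfied.
(i) = F AND F = false.
(ii) not open/obvious — not satisfied.
So (b) is not satisfied (F OR F).
(2): T AND F → false.
So Overall is not satisfied (F OR F).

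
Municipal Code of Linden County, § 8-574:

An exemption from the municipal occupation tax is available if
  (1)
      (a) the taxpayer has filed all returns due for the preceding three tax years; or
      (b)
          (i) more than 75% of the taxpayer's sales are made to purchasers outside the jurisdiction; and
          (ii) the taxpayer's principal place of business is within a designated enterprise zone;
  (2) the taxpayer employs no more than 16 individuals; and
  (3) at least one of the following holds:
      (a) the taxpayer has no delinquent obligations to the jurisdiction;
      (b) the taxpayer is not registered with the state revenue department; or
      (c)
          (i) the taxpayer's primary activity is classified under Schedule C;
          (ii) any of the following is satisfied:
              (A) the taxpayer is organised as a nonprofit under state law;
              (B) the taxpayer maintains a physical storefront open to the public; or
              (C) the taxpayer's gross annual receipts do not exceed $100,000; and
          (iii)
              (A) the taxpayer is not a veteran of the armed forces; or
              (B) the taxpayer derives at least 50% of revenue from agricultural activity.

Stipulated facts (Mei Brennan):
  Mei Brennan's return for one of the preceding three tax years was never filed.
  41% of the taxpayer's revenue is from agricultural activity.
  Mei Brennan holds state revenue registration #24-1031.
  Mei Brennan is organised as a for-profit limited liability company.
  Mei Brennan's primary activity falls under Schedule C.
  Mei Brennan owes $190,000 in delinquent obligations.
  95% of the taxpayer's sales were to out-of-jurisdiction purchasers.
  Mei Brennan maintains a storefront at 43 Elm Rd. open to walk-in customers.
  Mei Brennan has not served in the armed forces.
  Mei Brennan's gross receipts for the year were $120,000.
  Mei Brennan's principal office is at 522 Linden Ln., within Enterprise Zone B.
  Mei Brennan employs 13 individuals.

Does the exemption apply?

Yes — exempt.

(a) returns current — not met.
(i) >75% out-of-jur. sales — satisfied.
(ii) in enterprise zone — met.
So (b) is satisfied (T AND T).
(1): F OR T → true.
(2) ≤ 16 employees — met.
(a) no delinquency — fails.
(b) not (state-registered) — not satisfied.
(i) Schedule C activity — holds.
(A) nonprofit — fails.
(B) has storefront — satisfied.
(C) receipts ≤ $100,000 — fails.
(ii) = F OR T OR F = true.
(A) not (veteran) — met.
(B) ≥50% agricultural — not met.
(iii) = T OR F = true.
So (c) is satisfied (T AND T AND T).
So (3) is satisfied (F OR F OR T).
Overall: T AND T AND T → true.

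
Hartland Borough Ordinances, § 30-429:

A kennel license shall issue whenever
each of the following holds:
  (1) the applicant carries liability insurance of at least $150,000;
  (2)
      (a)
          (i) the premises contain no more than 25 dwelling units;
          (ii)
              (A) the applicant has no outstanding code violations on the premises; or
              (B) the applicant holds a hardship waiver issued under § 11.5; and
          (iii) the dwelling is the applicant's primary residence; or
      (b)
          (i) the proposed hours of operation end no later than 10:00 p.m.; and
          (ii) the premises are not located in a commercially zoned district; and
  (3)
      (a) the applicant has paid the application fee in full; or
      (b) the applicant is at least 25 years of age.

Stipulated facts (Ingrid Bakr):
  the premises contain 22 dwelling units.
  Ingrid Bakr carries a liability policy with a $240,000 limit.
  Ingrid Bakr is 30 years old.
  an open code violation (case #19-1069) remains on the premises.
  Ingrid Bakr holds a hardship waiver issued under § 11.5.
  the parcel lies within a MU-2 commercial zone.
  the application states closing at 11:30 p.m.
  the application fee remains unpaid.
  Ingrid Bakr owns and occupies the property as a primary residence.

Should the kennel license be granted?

Yes — granted.

(1) insurance ≥ $150,000 — satisfied.
(i) ≤ 25 units — satisfied.
(A) no code violations — fails.
(B) hardship waiver — satisfied.
So (ii) is satisfied (F OR T).
(iii) primary residence — satisfied.
(a): T AND T AND T → true.
(i) closes by 10 p.m. — not met.
(ii) not (commercially zoned) — not satisfied.
So (b) is not satisfied (F AND F).
So (2) is satisfied (T OR F).
(a) fee paid — not met.
(b) age ≥ 25 — holds.
So (3) is satisfied (F OR T).
Overall = T AND T AND T = true.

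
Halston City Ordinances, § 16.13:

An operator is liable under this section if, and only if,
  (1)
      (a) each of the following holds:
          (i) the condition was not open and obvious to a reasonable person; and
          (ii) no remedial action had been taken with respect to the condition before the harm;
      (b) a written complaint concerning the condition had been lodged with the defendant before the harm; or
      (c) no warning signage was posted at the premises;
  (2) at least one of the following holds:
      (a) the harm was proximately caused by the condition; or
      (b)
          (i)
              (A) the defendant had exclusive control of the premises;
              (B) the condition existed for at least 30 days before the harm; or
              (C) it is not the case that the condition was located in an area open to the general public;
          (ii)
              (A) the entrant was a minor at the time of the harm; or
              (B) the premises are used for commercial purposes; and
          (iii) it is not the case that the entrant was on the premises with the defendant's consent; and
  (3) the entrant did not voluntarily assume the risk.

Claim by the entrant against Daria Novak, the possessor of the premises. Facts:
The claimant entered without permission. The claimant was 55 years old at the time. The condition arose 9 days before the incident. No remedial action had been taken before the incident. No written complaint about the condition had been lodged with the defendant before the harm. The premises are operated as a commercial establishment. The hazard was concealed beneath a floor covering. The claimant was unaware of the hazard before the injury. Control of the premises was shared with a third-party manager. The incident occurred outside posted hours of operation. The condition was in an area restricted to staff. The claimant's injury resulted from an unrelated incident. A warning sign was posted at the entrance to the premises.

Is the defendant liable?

Yes — liable.

(i) not open/obvious — satisfied.
(ii) no remedial action — met.
(a) = T AND T = true.
(b) complaint lodged — fails.
(c) no signage posted — fails.
So (1) is satisfied (T OR F OR F).
(a) proximate cause — not satisfied.
(A) exclusive control — not satisfied.
(B) condition ≥30 days old — fails.
(C) not (public area) — met.
So (i) is satisfied (F OR F OR T).
(A) entrant a minor — not satisfied.
(B) commercial use — met.
So (ii) is satisfied (F OR T).
(iii) not (consent to enter) — met.
So (b) is satisfied (T AND T AND T).
(2): F OR T → true.
(3) no assumed risk — holds.
So Overall is satisfied (T AND T AND T).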